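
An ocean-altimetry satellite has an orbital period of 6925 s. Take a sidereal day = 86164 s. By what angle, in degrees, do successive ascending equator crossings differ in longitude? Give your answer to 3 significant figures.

28.9°

During one orbit Earth rotates (6925.0 / 86164) × 360° = 28.93°.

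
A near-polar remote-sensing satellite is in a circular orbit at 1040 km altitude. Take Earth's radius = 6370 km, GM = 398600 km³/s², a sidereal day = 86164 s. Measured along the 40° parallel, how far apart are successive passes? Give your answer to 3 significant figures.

2260 km

Semi-major axis a = 6370 + 1040 = 7410 km. Period T = 2π√(a³/μ) = 2π√(7410³/398600) = 6348.0 s = 105.80 min.
Node shift per orbit = (6348.0/86164) × 360° = 26.52°.
Equatorial spacing = 26.52 × 111.2 km/° = 2949 km.
At 40° latitude, spacing = 2949 × cos(40°) = 2259 km.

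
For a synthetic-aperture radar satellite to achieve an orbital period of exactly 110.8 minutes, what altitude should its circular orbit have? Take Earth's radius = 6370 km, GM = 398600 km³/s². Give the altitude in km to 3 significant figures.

T = 110.8 min = 6648.0 s.
From T = 2π√(a³/μ): a = (μ T²/4π²)^(1/3) = (398600 × 6648.0² / 4π²)^(1/3) = 7642 km.
Altitude h = a − R = 7642 − 6370 = 1272 km.

1270 km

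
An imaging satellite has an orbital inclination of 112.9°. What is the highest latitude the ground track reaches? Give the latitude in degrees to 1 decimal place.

Retrograde orbit: the ground track reaches ±(180° − i) = ±(180 − 112.9) = ±67.1°.

67.1°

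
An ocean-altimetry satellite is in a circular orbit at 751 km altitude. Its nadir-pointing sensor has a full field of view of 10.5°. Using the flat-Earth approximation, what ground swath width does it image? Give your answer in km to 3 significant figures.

138 km

Half-angle = 10.5°/2 = 5.25°.
Swath width ≈ 2h·tan(θ/2) = 2 × 751 × tan(5.25°) = 138.0 km.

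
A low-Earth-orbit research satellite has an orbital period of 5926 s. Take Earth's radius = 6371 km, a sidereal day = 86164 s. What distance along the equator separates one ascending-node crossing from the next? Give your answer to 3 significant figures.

2750 km

During one orbit Earth rotates (5926.0 / 86164) × 360° = 24.76°.
At the equator that is 24.76° × (2π·6371/360) km/° = 24.76 × 111.2 = 2753 km.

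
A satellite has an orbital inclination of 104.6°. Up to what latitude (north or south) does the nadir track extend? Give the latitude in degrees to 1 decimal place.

Retrograde orbit: the ground track reaches ±(180° − i) = ±(180 − 104.6) = ±75.4°.

75.4°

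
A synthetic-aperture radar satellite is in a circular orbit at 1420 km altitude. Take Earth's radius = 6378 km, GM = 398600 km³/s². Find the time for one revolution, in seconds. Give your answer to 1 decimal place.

Semi-major axis a = 6378 + 1420 = 7798 km. Period T = 2π√(a³/μ) = 2π√(7798³/398600) = 6853.1 s = 114.22 min.

6853.1 seconds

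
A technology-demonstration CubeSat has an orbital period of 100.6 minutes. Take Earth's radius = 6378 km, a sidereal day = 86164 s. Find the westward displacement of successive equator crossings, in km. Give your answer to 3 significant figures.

T = 100.6 min = 6036.0 s.
During one orbit Earth rotates (6036.0 / 86164) × 360° = 25.22°.
At the equator that is 25.22° × (2π·6378/360) km/° = 25.22 × 111.3 = 2807 km.

2810 km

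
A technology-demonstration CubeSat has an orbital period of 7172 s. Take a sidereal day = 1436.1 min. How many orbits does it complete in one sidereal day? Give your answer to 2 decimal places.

12.01

Orbits per sidereal day = 86166 / 7172.0 = 12.014.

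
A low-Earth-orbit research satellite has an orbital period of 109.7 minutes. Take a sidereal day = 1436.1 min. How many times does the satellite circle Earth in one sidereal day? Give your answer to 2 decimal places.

T = 109.7 min = 6582.0 s.
Orbits per sidereal day = 86166 / 6582.0 = 13.091.

13.09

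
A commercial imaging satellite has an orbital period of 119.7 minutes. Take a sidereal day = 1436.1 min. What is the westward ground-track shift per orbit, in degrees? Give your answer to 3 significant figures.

T = 119.7 min = 7182.0 s.
During one orbit Earth rotates (7182.0 / 86166) × 360° = 30.01°.

30.0°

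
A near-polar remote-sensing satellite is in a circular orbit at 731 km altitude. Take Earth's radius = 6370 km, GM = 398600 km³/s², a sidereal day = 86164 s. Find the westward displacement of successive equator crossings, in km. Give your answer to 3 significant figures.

2770 km

Semi-major axis a = 6370 + 731 = 7101 km. Period T = 2π√(a³/μ) = 2π√(7101³/398600) = 5955.1 s = 99.25 min.
During one orbit Earth rotates (5955.1 / 86164) × 360° = 24.88°.
At the equator that is 24.88° × (2π·6370/360) km/° = 24.88 × 111.2 = 2766 km.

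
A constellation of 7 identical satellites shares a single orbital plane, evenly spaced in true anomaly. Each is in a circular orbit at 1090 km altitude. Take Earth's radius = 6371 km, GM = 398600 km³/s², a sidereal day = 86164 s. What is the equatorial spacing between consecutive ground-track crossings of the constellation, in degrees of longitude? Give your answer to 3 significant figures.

3.83°

Semi-major axis a = 6371 + 1090 = 7461 km. Period T = 2π√(a³/μ) = 2π√(7461³/398600) = 6413.7 s = 106.89 min.
Single-satellite node shift = (6413.7/86164) × 360° = 26.80°.
With 7 satellites evenly phased, successive equator crossings are 26.80/7 = 3.828° apart.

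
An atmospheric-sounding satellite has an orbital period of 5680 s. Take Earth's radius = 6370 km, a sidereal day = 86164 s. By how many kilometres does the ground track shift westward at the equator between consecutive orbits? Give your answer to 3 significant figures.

During one orbit Earth rotates (5680.0 / 86164) × 360° = 23.73°.
At the equator that is 23.73° × (2π·6370/360) km/° = 23.73 × 111.2 = 2638 km.

2640 km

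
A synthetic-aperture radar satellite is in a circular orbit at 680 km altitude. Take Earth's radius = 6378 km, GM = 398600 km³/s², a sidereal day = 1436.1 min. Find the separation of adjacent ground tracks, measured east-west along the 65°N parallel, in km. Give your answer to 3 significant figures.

1160 km

Semi-major axis a = 6378 + 680 = 7058 km. Period T = 2π√(a³/μ) = 2π√(7058³/398600) = 5901.1 s = 98.35 min.
Node shift per orbit = (5901.1/86166) × 360° = 24.65°.
Equatorial spacing = 24.65 × 111.3 km/° = 2744 km.
At 65° latitude, spacing = 2744 × cos(65°) = 1160 km.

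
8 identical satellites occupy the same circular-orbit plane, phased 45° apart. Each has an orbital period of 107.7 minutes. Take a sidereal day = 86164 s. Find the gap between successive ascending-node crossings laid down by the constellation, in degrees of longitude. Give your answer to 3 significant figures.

3.37°

T = 107.7 min = 6462.0 s.
Single-satellite node shift = (6462.0/86164) × 360° = 27.00°.
With 8 satellites evenly phased, successive equator crossings are 27.00/8 = 3.375° apart.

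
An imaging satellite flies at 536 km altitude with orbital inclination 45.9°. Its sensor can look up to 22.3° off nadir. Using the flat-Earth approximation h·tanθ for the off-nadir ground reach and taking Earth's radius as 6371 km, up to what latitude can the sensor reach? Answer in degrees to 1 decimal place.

For a prograde orbit the ground track reaches latitude ±i = ±45.9°.
Sensor half-swath on the ground ≈ 536·tan(22.3°) = 220 km = 1.98° of latitude.
Maximum observable latitude ≈ 45.9 + 1.98 = 47.9°.

47.9°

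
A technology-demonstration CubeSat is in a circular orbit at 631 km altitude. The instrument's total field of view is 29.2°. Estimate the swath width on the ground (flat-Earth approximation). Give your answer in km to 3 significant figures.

Half-angle = 29.2°/2 = 14.6°.
Swath width ≈ 2h·tan(θ/2) = 2 × 631 × tan(14.6°) = 328.7 km.

329 km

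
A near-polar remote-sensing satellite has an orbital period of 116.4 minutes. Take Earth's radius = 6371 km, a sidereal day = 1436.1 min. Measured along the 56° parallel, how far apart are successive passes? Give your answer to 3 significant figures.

1810 km

T = 116.4 min = 6984.0 s.
Node shift per orbit = (6984.0/86166) × 360° = 29.18°.
Equatorial spacing = 29.18 × 111.2 km/° = 3245 km.
At 56° latitude, spacing = 3245 × cos(56°) = 1814 km.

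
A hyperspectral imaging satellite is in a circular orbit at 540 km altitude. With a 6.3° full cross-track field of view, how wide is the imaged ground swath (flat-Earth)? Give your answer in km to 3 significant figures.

Half-angle = 6.3°/2 = 3.15°.
Swath width ≈ 2h·tan(θ/2) = 2 × 540 × tan(3.15°) = 59.4 km.

59.4 km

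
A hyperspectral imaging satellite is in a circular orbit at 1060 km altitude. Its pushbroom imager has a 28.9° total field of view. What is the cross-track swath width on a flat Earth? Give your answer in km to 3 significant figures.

546 km

Half-angle = 28.9°/2 = 14.45°.
Swath width ≈ 2h·tan(θ/2) = 2 × 1060 × tan(14.45°) = 546.3 km.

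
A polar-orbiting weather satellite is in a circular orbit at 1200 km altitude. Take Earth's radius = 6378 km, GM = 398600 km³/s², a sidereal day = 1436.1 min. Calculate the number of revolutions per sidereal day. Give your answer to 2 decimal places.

Semi-major axis a = 6378 + 1200 = 7578 km. Period T = 2π√(a³/μ) = 2π√(7578³/398600) = 6565.1 s = 109.42 min.
Orbits per sidereal day = 86166 / 6565.1 = 13.125.

13.12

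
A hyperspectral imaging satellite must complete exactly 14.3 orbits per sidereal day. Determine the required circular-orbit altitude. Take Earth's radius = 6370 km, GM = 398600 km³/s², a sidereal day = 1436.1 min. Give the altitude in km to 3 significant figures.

787 km

Required period T = 86166 / 14.3 = 6025.6 s.
From T = 2π√(a³/μ): a = (μ T²/4π²)^(1/3) = (398600 × 6025.6² / 4π²)^(1/3) = 7157 km.
Altitude h = a − R = 7157 − 6370 = 787 km.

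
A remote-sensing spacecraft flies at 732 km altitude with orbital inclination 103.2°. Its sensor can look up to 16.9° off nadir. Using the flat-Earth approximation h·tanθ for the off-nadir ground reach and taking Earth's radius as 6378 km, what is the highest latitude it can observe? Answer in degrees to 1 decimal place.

Retrograde orbit: the ground track reaches ±(180° − i) = ±(180 − 103.2) = ±76.8°.
Sensor half-swath on the ground ≈ 732·tan(16.9°) = 222 km = 2.00° of latitude.
Maximum observable latitude ≈ 76.8 + 2.00 = 78.8°.

78.8°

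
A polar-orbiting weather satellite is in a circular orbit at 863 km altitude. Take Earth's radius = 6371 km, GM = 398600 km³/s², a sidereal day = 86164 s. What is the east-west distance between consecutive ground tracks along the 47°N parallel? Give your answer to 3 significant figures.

1940 km

Semi-major axis a = 6371 + 863 = 7234 km. Period T = 2π√(a³/μ) = 2π√(7234³/398600) = 6123.2 s = 102.05 min.
Node shift per orbit = (6123.2/86164) × 360° = 25.58°.
Equatorial spacing = 25.58 × 111.2 km/° = 2845 km.
At 47° latitude, spacing = 2845 × cos(47°) = 1940 km.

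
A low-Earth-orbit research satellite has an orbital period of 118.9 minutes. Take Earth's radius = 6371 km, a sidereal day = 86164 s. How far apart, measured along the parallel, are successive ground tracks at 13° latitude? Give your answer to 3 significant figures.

3230 km

T = 118.9 min = 7134.0 s.
Node shift per orbit = (7134.0/86164) × 360° = 29.81°.
Equatorial spacing = 29.81 × 111.2 km/° = 3314 km.
At 13° latitude, spacing = 3314 × cos(13°) = 3229 km.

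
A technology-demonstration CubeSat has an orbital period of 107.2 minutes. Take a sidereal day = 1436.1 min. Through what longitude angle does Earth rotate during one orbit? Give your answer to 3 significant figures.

26.9°

T = 107.2 min = 6432.0 s.
During one orbit Earth rotates (6432.0 / 86166) × 360° = 26.87°.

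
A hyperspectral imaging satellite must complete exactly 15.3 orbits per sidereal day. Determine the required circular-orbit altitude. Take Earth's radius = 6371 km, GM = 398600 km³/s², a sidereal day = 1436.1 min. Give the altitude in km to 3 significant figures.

471 km

Required period T = 86166 / 15.3 = 5631.8 s.
From T = 2π√(a³/μ): a = (μ T²/4π²)^(1/3) = (398600 × 5631.8² / 4π²)^(1/3) = 6842 km.
Altitude h = a − R = 6842 − 6371 = 471 km.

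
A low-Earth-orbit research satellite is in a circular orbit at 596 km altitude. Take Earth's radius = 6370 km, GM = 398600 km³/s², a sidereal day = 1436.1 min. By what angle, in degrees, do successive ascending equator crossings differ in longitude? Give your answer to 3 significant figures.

24.2°

Semi-major axis a = 6370 + 596 = 6966 km. Period T = 2π√(a³/μ) = 2π√(6966³/398600) = 5786.1 s = 96.44 min.
During one orbit Earth rotates (5786.1 / 86166) × 360° = 24.17°.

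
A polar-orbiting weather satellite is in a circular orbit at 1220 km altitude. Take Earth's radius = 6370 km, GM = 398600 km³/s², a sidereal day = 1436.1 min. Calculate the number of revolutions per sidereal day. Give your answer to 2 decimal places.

Semi-major axis a = 6370 + 1220 = 7590 km. Period T = 2π√(a³/μ) = 2π√(7590³/398600) = 6580.7 s = 109.68 min.
Orbits per sidereal day = 86166 / 6580.7 = 13.094.

13.09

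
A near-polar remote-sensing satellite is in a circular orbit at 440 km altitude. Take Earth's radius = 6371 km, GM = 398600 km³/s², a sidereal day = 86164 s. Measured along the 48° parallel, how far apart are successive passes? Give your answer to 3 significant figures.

1740 km

Semi-major axis a = 6371 + 440 = 6811 km. Period T = 2π√(a³/μ) = 2π√(6811³/398600) = 5594.1 s = 93.23 min.
Node shift per orbit = (5594.1/86164) × 360° = 23.37°.
Equatorial spacing = 23.37 × 111.2 km/° = 2599 km.
At 48° latitude, spacing = 2599 × cos(48°) = 1739 km.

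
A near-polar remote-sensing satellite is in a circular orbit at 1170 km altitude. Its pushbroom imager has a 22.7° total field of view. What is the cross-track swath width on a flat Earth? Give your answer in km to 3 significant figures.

470 km

Half-angle = 22.7°/2 = 11.35°.
Swath width ≈ 2h·tan(θ/2) = 2 × 1170 × tan(11.35°) = 469.7 km.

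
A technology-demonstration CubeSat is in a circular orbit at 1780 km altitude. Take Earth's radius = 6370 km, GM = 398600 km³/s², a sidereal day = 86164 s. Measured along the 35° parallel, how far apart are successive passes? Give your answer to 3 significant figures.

2790 km

Semi-major axis a = 6370 + 1780 = 8150 km. Period T = 2π√(a³/μ) = 2π√(8150³/398600) = 7322.3 s = 122.04 min.
Node shift per orbit = (7322.3/86164) × 360° = 30.59°.
Equatorial spacing = 30.59 × 111.2 km/° = 3401 km.
At 35° latitude, spacing = 3401 × cos(35°) = 2786 km.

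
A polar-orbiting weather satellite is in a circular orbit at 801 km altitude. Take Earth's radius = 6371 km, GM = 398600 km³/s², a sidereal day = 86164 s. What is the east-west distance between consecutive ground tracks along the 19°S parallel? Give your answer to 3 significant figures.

Semi-major axis a = 6371 + 801 = 7172 km. Period T = 2π√(a³/μ) = 2π√(7172³/398600) = 6044.7 s = 100.74 min.
Node shift per orbit = (6044.7/86164) × 360° = 25.26°.
Equatorial spacing = 25.26 × 111.2 km/° = 2808 km.
At 19° latitude, spacing = 2808 × cos(19°) = 2655 km.

2660 km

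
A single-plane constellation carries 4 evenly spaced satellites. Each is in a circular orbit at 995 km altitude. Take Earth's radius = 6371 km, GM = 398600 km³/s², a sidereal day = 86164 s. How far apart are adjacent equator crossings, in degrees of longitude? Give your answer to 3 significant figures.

Semi-major axis a = 6371 + 995 = 7366 km. Period T = 2π√(a³/μ) = 2π√(7366³/398600) = 6291.6 s = 104.86 min.
Single-satellite node shift = (6291.6/86164) × 360° = 26.29°.
With 4 satellites evenly phased, successive equator crossings are 26.29/4 = 6.572° apart.

6.57°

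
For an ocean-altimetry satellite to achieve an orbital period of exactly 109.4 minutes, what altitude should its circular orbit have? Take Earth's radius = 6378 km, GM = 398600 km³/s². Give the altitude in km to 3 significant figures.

1200 km

T = 109.4 min = 6564.0 s.
From T = 2π√(a³/μ): a = (μ T²/4π²)^(1/3) = (398600 × 6564.0² / 4π²)^(1/3) = 7577 km.
Altitude h = a − R = 7577 − 6378 = 1199 km.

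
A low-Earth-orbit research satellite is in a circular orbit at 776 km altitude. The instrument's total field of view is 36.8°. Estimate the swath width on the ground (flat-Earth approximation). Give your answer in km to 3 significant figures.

516 km

Half-angle = 36.8°/2 = 18.4°.
Swath width ≈ 2h·tan(θ/2) = 2 × 776 × tan(18.4°) = 516.3 km.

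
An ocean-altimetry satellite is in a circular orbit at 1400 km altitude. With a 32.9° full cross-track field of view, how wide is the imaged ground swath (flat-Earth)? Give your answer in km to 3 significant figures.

827 km

Half-angle = 32.9°/2 = 16.45°.
Swath width ≈ 2h·tan(θ/2) = 2 × 1400 × tan(16.45°) = 826.7 km.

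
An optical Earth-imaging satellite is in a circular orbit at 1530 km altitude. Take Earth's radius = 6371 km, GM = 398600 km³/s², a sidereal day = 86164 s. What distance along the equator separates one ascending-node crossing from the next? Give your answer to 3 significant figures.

3250 km

Semi-major axis a = 6371 + 1530 = 7901 km. Period T = 2π√(a³/μ) = 2π√(7901³/398600) = 6989.3 s = 116.49 min.
During one orbit Earth rotates (6989.3 / 86164) × 360° = 29.20°.
At the equator that is 29.20° × (2π·6371/360) km/° = 29.20 × 111.2 = 3247 km.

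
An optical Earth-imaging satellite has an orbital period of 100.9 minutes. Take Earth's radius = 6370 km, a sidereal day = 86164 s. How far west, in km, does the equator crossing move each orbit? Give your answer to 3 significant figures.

2810 km

T = 100.9 min = 6054.0 s.
During one orbit Earth rotates (6054.0 / 86164) × 360° = 25.29°.
At the equator that is 25.29° × (2π·6370/360) km/° = 25.29 × 111.2 = 2812 km.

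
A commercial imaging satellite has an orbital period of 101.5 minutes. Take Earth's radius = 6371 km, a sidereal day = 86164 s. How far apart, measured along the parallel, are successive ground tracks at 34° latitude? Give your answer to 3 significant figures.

T = 101.5 min = 6090.0 s.
Node shift per orbit = (6090.0/86164) × 360° = 25.44°.
Equatorial spacing = 25.44 × 111.2 km/° = 2829 km.
At 34° latitude, spacing = 2829 × cos(34°) = 2346 km.

2350 km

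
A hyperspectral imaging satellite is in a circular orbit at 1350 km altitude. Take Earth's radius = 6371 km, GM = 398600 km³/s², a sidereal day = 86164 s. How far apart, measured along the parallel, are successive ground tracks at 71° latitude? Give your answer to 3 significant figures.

1020 km

Semi-major axis a = 6371 + 1350 = 7721 km. Period T = 2π√(a³/μ) = 2π√(7721³/398600) = 6751.8 s = 112.53 min.
Node shift per orbit = (6751.8/86164) × 360° = 28.21°.
Equatorial spacing = 28.21 × 111.2 km/° = 3137 km.
At 71° latitude, spacing = 3137 × cos(71°) = 1021 km.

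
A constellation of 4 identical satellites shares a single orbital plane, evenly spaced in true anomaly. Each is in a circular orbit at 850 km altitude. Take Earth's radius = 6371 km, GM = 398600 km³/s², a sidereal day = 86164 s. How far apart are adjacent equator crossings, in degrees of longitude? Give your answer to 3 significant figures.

Semi-major axis a = 6371 + 850 = 7221 km. Period T = 2π√(a³/μ) = 2π√(7221³/398600) = 6106.7 s = 101.78 min.
Single-satellite node shift = (6106.7/86164) × 360° = 25.51°.
With 4 satellites evenly phased, successive equator crossings are 25.51/4 = 6.379° apart.

6.38°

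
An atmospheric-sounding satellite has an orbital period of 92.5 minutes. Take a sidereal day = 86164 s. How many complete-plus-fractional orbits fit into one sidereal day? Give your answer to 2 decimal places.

T = 92.5 min = 5550.0 s.
Orbits per sidereal day = 86164 / 5550.0 = 15.525.

15.53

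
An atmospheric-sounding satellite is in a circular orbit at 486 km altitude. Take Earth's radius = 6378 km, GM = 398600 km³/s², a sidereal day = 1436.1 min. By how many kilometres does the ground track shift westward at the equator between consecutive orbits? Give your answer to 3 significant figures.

Semi-major axis a = 6378 + 486 = 6864 km. Period T = 2π√(a³/μ) = 2π√(6864³/398600) = 5659.5 s = 94.32 min.
During one orbit Earth rotates (5659.5 / 86166) × 360° = 23.65°.
At the equator that is 23.65° × (2π·6378/360) km/° = 23.65 × 111.3 = 2632 km.

2630 km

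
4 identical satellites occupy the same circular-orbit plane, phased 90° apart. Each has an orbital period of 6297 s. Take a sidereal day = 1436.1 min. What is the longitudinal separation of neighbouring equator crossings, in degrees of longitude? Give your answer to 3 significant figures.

6.58°

Single-satellite node shift = (6297.0/86166) × 360° = 26.31°.
With 4 satellites evenly phased, successive equator crossings are 26.31/4 = 6.577° apart.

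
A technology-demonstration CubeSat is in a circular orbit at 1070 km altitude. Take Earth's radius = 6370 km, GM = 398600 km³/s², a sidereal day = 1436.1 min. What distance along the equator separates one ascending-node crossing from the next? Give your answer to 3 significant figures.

2970 km

Semi-major axis a = 6370 + 1070 = 7440 km. Period T = 2π√(a³/μ) = 2π√(7440³/398600) = 6386.6 s = 106.44 min.
During one orbit Earth rotates (6386.6 / 86166) × 360° = 26.68°.
At the equator that is 26.68° × (2π·6370/360) km/° = 26.68 × 111.2 = 2967 km.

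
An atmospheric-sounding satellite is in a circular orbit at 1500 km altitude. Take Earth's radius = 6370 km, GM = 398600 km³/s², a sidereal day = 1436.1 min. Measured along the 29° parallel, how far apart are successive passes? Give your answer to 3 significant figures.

Semi-major axis a = 6370 + 1500 = 7870 km. Period T = 2π√(a³/μ) = 2π√(7870³/398600) = 6948.2 s = 115.80 min.
Node shift per orbit = (6948.2/86166) × 360° = 29.03°.
Equatorial spacing = 29.03 × 111.2 km/° = 3227 km.
At 29° latitude, spacing = 3227 × cos(29°) = 2823 km.

2820 km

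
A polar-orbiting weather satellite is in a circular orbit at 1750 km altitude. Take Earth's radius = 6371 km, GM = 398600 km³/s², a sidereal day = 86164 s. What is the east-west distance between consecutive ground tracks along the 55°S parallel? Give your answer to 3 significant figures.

1940 km

Semi-major axis a = 6371 + 1750 = 8121 km. Period T = 2π√(a³/μ) = 2π√(8121³/398600) = 7283.3 s = 121.39 min.
Node shift per orbit = (7283.3/86164) × 360° = 30.43°.
Equatorial spacing = 30.43 × 111.2 km/° = 3384 km.
At 55° latitude, spacing = 3384 × cos(55°) = 1941 km.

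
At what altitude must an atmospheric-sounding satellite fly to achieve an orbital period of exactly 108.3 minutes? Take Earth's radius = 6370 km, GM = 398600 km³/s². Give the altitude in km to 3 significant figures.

T = 108.3 min = 6498.0 s.
From T = 2π√(a³/μ): a = (μ T²/4π²)^(1/3) = (398600 × 6498.0² / 4π²)^(1/3) = 7526 km.
Altitude h = a − R = 7526 − 6370 = 1156 km.

1160 km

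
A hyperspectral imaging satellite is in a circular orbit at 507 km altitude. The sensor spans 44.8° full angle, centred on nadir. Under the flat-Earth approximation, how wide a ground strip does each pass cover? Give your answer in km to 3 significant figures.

Half-angle = 44.8°/2 = 22.4°.
Swath width ≈ 2h·tan(θ/2) = 2 × 507 × tan(22.4°) = 417.9 km.

418 km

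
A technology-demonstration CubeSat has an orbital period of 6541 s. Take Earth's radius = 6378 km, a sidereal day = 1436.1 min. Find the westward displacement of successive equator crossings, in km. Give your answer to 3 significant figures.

3040 km

During one orbit Earth rotates (6541.0 / 86166) × 360° = 27.33°.
At the equator that is 27.33° × (2π·6378/360) km/° = 27.33 × 111.3 = 3042 km.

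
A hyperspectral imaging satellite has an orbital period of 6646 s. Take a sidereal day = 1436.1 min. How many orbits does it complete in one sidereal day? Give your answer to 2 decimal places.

12.97

Orbits per sidereal day = 86166 / 6646.0 = 12.965.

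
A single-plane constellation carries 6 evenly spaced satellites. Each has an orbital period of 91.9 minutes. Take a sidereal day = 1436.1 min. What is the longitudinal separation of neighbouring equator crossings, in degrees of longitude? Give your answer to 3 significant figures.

3.84°

T = 91.9 min = 5514.0 s.
Single-satellite node shift = (5514.0/86166) × 360° = 23.04°.
With 6 satellites evenly phased, successive equator crossings are 23.04/6 = 3.840° apart.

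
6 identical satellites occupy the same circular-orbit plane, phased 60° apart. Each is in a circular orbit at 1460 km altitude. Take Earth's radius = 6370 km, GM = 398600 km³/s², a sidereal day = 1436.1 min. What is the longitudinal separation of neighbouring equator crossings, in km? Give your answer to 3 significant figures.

Semi-major axis a = 6370 + 1460 = 7830 km. Period T = 2π√(a³/μ) = 2π√(7830³/398600) = 6895.3 s = 114.92 min.
Single-satellite node shift = (6895.3/86166) × 360° = 28.81°.
With 6 satellites evenly phased, successive equator crossings are 28.81/6 = 4.801° apart.
That is 4.801 × 111.2 = 534 km at the equator.

534 km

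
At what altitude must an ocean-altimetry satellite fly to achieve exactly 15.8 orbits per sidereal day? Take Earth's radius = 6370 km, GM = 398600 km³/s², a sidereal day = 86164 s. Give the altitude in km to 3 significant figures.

Required period T = 86164 / 15.8 = 5453.4 s.
From T = 2π√(a³/μ): a = (μ T²/4π²)^(1/3) = (398600 × 5453.4² / 4π²)^(1/3) = 6696 km.
Altitude h = a − R = 6696 − 6370 = 326 km.

326 km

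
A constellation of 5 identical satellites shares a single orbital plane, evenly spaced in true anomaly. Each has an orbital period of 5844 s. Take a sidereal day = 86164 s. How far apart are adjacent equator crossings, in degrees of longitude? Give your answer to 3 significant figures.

4.88°

Single-satellite node shift = (5844.0/86164) × 360° = 24.42°.
With 5 satellites evenly phased, successive equator crossings are 24.42/5 = 4.883° apart.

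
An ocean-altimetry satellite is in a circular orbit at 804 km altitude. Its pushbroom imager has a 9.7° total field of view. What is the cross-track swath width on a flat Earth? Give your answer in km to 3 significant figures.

136 km

Half-angle = 9.7°/2 = 4.85°.
Swath width ≈ 2h·tan(θ/2) = 2 × 804 × tan(4.85°) = 136.4 km.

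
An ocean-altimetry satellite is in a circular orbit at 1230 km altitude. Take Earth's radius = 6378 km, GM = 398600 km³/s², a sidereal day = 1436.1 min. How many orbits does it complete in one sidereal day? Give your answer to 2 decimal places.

13.05

Semi-major axis a = 6378 + 1230 = 7608 km. Period T = 2π√(a³/μ) = 2π√(7608³/398600) = 6604.2 s = 110.07 min.
Orbits per sidereal day = 86166 / 6604.2 = 13.047.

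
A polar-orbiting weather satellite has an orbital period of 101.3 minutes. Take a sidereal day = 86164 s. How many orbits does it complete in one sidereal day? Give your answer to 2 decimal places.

14.18

T = 101.3 min = 6078.0 s.
Orbits per sidereal day = 86164 / 6078.0 = 14.176.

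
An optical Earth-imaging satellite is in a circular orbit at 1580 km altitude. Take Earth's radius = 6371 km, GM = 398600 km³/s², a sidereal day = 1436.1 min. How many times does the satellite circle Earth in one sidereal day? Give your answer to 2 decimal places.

12.21

Semi-major axis a = 6371 + 1580 = 7951 km. Period T = 2π√(a³/μ) = 2π√(7951³/398600) = 7055.8 s = 117.60 min.
Orbits per sidereal day = 86166 / 7055.8 = 12.212.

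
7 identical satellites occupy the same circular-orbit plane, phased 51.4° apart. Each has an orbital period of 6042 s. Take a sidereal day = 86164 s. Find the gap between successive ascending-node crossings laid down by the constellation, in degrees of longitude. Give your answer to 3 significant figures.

Single-satellite node shift = (6042.0/86164) × 360° = 25.24°.
With 7 satellites evenly phased, successive equator crossings are 25.24/7 = 3.606° apart.

3.61°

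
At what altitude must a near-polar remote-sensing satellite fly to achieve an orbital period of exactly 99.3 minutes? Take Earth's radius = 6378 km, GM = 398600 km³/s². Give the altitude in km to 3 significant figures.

T = 99.3 min = 5958.0 s.
From T = 2π√(a³/μ): a = (μ T²/4π²)^(1/3) = (398600 × 5958.0² / 4π²)^(1/3) = 7103 km.
Altitude h = a − R = 7103 − 6378 = 725 km.

725 km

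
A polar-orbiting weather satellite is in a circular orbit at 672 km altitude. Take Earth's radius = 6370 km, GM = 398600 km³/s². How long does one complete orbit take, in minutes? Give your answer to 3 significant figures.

Semi-major axis a = 6370 + 672 = 7042 km. Period T = 2π√(a³/μ) = 2π√(7042³/398600) = 5881.1 s = 98.02 min.

98.0 min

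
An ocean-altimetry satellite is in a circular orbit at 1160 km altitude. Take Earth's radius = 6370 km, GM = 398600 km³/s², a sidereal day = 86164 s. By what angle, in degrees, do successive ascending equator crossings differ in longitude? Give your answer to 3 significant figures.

Semi-major axis a = 6370 + 1160 = 7530 km. Period T = 2π√(a³/μ) = 2π√(7530³/398600) = 6502.8 s = 108.38 min.
During one orbit Earth rotates (6502.8 / 86164) × 360° = 27.17°.

27.2°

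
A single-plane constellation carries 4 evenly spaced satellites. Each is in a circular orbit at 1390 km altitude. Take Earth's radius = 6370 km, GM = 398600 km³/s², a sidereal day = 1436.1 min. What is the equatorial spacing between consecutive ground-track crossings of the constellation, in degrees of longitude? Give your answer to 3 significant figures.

7.11°

Semi-major axis a = 6370 + 1390 = 7760 km. Period T = 2π√(a³/μ) = 2π√(7760³/398600) = 6803.1 s = 113.38 min.
Single-satellite node shift = (6803.1/86166) × 360° = 28.42°.
With 4 satellites evenly phased, successive equator crossings are 28.42/4 = 7.106° apart.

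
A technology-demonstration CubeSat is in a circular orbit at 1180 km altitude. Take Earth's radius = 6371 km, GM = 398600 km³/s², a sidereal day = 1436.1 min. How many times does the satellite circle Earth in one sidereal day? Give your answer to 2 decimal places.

13.20

Semi-major axis a = 6371 + 1180 = 7551 km. Period T = 2π√(a³/μ) = 2π√(7551³/398600) = 6530.1 s = 108.83 min.
Orbits per sidereal day = 86166 / 6530.1 = 13.195.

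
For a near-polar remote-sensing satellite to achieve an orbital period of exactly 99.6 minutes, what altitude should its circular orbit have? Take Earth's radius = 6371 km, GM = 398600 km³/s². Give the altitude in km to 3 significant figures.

T = 99.6 min = 5976.0 s.
From T = 2π√(a³/μ): a = (μ T²/4π²)^(1/3) = (398600 × 5976.0² / 4π²)^(1/3) = 7118 km.
Altitude h = a − R = 7118 − 6371 = 747 km.

747 km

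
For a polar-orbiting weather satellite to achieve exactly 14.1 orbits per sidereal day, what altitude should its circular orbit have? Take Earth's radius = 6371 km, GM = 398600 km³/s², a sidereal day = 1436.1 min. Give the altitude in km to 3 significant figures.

853 km

Required period T = 86166 / 14.1 = 6111.1 s.
From T = 2π√(a³/μ): a = (μ T²/4π²)^(1/3) = (398600 × 6111.1² / 4π²)^(1/3) = 7224 km.
Altitude h = a − R = 7224 − 6371 = 853 km.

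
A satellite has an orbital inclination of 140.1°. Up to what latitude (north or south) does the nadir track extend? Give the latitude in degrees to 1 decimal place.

39.9°

Retrograde orbit: the ground track reaches ±(180° − i) = ±(180 − 140.1) = ±39.9°.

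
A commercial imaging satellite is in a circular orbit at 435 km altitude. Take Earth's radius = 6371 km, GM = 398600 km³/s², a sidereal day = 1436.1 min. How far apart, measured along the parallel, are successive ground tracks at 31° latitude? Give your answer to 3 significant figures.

Semi-major axis a = 6371 + 435 = 6806 km. Period T = 2π√(a³/μ) = 2π√(6806³/398600) = 5587.9 s = 93.13 min.
Node shift per orbit = (5587.9/86166) × 360° = 23.35°.
Equatorial spacing = 23.35 × 111.2 km/° = 2596 km.
At 31° latitude, spacing = 2596 × cos(31°) = 2225 km.

2230 km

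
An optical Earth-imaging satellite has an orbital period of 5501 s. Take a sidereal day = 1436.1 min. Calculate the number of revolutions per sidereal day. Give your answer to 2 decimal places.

15.66

Orbits per sidereal day = 86166 / 5501.0 = 15.664.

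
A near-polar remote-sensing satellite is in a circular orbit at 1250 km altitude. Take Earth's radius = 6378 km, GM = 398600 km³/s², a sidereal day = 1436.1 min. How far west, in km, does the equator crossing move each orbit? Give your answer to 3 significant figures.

3080 km

Semi-major axis a = 6378 + 1250 = 7628 km. Period T = 2π√(a³/μ) = 2π√(7628³/398600) = 6630.2 s = 110.50 min.
During one orbit Earth rotates (6630.2 / 86166) × 360° = 27.70°.
At the equator that is 27.70° × (2π·6378/360) km/° = 27.70 × 111.3 = 3084 km.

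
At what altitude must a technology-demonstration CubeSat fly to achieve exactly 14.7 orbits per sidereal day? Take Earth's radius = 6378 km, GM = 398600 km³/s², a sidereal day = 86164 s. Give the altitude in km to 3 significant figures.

648 km

Required period T = 86164 / 14.7 = 5861.5 s.
From T = 2π√(a³/μ): a = (μ T²/4π²)^(1/3) = (398600 × 5861.5² / 4π²)^(1/3) = 7026 km.
Altitude h = a − R = 7026 − 6378 = 648 km.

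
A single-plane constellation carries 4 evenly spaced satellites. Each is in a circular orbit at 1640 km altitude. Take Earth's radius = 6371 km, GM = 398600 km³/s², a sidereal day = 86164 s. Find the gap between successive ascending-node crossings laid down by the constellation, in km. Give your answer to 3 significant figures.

829 km

Semi-major axis a = 6371 + 1640 = 8011 km. Period T = 2π√(a³/μ) = 2π√(8011³/398600) = 7135.8 s = 118.93 min.
Single-satellite node shift = (7135.8/86164) × 360° = 29.81°.
With 4 satellites evenly phased, successive equator crossings are 29.81/4 = 7.453° apart.
That is 7.453 × 111.2 = 829 km at the equator.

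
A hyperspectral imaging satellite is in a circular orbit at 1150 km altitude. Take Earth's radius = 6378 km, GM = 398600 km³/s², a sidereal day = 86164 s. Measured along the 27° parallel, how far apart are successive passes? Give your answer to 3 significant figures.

Semi-major axis a = 6378 + 1150 = 7528 km. Period T = 2π√(a³/μ) = 2π√(7528³/398600) = 6500.3 s = 108.34 min.
Node shift per orbit = (6500.3/86164) × 360° = 27.16°.
Equatorial spacing = 27.16 × 111.3 km/° = 3023 km.
At 27° latitude, spacing = 3023 × cos(27°) = 2694 km.

2690 km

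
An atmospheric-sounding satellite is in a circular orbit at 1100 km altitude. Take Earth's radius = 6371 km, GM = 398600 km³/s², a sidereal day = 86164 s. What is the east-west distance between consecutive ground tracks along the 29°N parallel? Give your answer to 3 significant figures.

2610 km

Semi-major axis a = 6371 + 1100 = 7471 km. Period T = 2π√(a³/μ) = 2π√(7471³/398600) = 6426.6 s = 107.11 min.
Node shift per orbit = (6426.6/86164) × 360° = 26.85°.
Equatorial spacing = 26.85 × 111.2 km/° = 2986 km.
At 29° latitude, spacing = 2986 × cos(29°) = 2611 km.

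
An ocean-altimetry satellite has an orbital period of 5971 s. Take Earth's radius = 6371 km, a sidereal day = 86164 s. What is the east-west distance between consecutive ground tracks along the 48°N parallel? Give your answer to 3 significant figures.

Node shift per orbit = (5971.0/86164) × 360° = 24.95°.
Equatorial spacing = 24.95 × 111.2 km/° = 2774 km.
At 48° latitude, spacing = 2774 × cos(48°) = 1856 km.

1860 km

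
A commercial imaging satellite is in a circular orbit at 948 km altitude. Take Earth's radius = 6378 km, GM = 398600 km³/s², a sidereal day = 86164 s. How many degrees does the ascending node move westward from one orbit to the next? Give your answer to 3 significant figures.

Semi-major axis a = 6378 + 948 = 7326 km. Period T = 2π√(a³/μ) = 2π√(7326³/398600) = 6240.4 s = 104.01 min.
During one orbit Earth rotates (6240.4 / 86164) × 360° = 26.07°.

26.1°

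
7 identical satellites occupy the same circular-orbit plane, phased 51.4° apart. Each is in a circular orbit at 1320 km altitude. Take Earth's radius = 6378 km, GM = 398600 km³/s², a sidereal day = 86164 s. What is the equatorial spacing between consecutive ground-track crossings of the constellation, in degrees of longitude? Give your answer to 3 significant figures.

Semi-major axis a = 6378 + 1320 = 7698 km. Period T = 2π√(a³/μ) = 2π√(7698³/398600) = 6721.7 s = 112.03 min.
Single-satellite node shift = (6721.7/86164) × 360° = 28.08°.
With 7 satellites evenly phased, successive equator crossings are 28.08/7 = 4.012° apart.

4.01°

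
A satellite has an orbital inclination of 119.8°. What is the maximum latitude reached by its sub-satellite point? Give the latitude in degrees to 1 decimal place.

60.2°

Retrograde orbit: the ground track reaches ±(180° − i) = ±(180 − 119.8) = ±60.2°.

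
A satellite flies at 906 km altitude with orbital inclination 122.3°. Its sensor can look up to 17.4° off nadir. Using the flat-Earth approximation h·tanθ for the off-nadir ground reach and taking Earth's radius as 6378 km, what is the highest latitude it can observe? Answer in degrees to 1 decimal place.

60.3°

Retrograde orbit: the ground track reaches ±(180° − i) = ±(180 − 122.3) = ±57.7°.
Sensor half-swath on the ground ≈ 906·tan(17.4°) = 284 km = 2.55° of latitude.
Maximum observable latitude ≈ 57.7 + 2.55 = 60.3°.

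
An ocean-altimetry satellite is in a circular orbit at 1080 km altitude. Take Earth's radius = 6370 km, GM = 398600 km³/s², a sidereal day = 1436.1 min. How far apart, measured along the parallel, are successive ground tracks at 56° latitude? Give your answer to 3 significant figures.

1660 km

Semi-major axis a = 6370 + 1080 = 7450 km. Period T = 2π√(a³/μ) = 2π√(7450³/398600) = 6399.5 s = 106.66 min.
Node shift per orbit = (6399.5/86166) × 360° = 26.74°.
Equatorial spacing = 26.74 × 111.2 km/° = 2973 km.
At 56° latitude, spacing = 2973 × cos(56°) = 1662 km.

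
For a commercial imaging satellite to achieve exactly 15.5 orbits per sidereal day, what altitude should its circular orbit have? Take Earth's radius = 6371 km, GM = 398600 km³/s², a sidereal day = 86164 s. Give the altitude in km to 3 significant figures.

411 km

Required period T = 86164 / 15.5 = 5559.0 s.
From T = 2π√(a³/μ): a = (μ T²/4π²)^(1/3) = (398600 × 5559.0² / 4π²)^(1/3) = 6782 km.
Altitude h = a − R = 6782 − 6371 = 411 km.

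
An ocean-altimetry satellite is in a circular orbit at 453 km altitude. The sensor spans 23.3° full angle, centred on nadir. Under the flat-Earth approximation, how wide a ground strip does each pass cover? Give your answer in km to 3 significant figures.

187 km

Half-angle = 23.3°/2 = 11.65°.
Swath width ≈ 2h·tan(θ/2) = 2 × 453 × tan(11.65°) = 186.8 km.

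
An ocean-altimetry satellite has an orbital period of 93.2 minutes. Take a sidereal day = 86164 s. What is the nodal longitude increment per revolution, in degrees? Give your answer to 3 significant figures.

23.4°

T = 93.2 min = 5592.0 s.
During one orbit Earth rotates (5592.0 / 86164) × 360° = 23.36°.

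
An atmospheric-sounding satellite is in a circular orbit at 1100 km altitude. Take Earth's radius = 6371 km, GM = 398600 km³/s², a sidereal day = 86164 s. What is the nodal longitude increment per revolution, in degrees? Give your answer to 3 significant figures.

26.9°

Semi-major axis a = 6371 + 1100 = 7471 km. Period T = 2π√(a³/μ) = 2π√(7471³/398600) = 6426.6 s = 107.11 min.
During one orbit Earth rotates (6426.6 / 86164) × 360° = 26.85°.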